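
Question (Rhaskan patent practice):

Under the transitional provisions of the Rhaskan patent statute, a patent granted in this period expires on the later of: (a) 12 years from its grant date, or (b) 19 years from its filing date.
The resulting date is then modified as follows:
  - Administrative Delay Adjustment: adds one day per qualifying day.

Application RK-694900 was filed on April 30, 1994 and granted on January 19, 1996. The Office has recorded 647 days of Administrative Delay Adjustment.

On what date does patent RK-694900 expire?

2015-02-06

(a) grant + 12 years → 19 January 2008.
(b) filing + 19 years → 30 April 2013.
Later of the two: 30 April 2013.
Administrative Delay Adjustment: +647 days → 6 February 2015.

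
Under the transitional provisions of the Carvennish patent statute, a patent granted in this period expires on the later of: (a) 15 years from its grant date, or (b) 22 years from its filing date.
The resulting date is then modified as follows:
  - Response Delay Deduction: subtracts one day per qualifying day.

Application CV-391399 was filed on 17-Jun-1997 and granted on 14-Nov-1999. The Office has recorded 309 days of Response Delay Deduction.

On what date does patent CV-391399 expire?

2018-08-12

(a) grant + 15 years → 14 November 2014.
(b) filing + 22 years → 17 June 2019.
Later of the two: 17 June 2019.
Response Delay Deduction: −309 days → 12 August 2018.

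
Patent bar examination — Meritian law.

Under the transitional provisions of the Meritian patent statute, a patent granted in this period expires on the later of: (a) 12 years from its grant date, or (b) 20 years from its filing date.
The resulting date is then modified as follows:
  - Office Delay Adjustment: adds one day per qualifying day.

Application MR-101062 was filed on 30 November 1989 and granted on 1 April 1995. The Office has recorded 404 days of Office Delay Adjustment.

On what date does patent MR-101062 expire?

January 8, 2011

(a) grant + 12 years → 1 April 2007.
(b) filing + 20 years → 30 November 2009.
Later of the two: 30 November 2009.
Office Delay Adjustment: +404 days → 8 January 2011.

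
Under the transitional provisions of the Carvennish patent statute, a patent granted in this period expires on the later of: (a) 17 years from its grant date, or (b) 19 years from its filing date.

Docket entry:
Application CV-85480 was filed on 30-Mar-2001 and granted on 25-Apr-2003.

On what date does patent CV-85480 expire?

(a) grant + 17 years → 25 April 2020.
(b) filing + 19 years → 30 March 2020.
Later of the two: 25 April 2020.

April 25, 2020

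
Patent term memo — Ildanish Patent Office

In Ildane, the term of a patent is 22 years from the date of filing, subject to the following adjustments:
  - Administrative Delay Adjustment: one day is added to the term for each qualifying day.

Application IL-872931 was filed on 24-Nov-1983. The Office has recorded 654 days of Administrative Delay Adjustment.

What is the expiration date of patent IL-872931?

September 9, 2007

Base term: filing date + 22 years → 24 November 2005.
Administrative Delay Adjustment: +654 days → 9 September 2007.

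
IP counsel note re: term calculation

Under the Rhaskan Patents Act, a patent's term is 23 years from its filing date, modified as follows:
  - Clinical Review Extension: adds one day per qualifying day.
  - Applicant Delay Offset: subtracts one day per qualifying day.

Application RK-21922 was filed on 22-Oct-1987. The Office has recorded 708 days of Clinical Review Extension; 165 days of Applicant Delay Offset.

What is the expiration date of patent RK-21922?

April 17, 2012

Base term: filing date + 23 years → 22 October 2010.
Clinical Review Extension: +708 days → 29 September 2012.
Applicant Delay Offset: −165 days → 17 April 2012.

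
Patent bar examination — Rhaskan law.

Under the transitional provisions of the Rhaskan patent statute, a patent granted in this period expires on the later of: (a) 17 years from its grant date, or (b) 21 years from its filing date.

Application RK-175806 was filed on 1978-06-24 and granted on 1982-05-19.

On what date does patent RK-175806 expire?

June 24, 1999

(a) grant + 17 years → 19 May 1999.
(b) filing + 21 years → 24 June 1999.
Later of the two: 24 June 1999.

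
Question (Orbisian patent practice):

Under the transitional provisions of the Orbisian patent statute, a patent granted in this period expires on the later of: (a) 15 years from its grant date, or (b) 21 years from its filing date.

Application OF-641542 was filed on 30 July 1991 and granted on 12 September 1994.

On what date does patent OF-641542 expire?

(a) grant + 15 years → 12 September 2009.
(b) filing + 21 years → 30 July 2012.
Later of the two: 30 July 2012.

July 30, 2012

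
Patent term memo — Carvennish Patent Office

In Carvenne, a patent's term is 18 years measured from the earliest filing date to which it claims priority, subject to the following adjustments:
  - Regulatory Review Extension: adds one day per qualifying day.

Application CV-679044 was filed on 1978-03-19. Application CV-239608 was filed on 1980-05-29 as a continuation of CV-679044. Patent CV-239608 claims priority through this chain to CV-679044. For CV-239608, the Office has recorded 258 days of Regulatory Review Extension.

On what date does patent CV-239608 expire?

1996-12-02

Earliest priority filing: 19 March 1978.
Base term: 19 March 1978 + 18 years → 19 March 1996.
Regulatory Review Extension: +258 days → 2 December 1996.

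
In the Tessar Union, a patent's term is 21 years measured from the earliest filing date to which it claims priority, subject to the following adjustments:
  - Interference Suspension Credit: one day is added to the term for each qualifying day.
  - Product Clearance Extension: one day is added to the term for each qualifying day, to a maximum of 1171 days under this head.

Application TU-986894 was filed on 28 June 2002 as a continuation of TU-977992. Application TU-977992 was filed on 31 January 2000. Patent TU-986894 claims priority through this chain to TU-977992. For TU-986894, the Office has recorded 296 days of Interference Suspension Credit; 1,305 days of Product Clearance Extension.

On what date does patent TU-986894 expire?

Earliest priority filing: 31 January 2000.
Base term: 31 January 2000 + 21 years → 31 January 2021.
Interference Suspension Credit: +296 days → 23 November 2021.
Product Clearance Extension: 1305 days claimed exceeds the 1171-day cap, so +1171 days → 6 February 2025.

2025-02-06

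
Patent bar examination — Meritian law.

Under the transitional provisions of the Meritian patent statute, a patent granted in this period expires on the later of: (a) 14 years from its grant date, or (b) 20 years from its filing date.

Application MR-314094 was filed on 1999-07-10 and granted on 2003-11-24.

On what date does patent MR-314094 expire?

2019-07-10

(a) grant + 14 years → 24 November 2017.
(b) filing + 20 years → 10 July 2019.
Later of the two: 10 July 2019.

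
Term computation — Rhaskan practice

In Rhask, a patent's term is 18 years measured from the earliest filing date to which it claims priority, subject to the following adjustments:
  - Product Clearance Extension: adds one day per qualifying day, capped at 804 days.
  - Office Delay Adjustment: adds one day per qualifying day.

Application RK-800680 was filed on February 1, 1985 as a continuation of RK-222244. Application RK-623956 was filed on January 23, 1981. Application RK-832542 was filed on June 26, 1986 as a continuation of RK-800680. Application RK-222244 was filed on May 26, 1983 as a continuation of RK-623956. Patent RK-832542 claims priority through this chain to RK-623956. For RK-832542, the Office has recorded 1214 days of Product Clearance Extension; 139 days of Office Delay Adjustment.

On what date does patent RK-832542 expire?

Earliest priority filing: 23 January 1981.
Base term: 23 January 1981 + 18 years → 23 January 1999.
Product Clearance Extension: 1214 days claimed exceeds the 804-day cap, so +804 days → 6 April 2001.
Office Delay Adjustment: +139 days → 23 August 2001.

2001-08-23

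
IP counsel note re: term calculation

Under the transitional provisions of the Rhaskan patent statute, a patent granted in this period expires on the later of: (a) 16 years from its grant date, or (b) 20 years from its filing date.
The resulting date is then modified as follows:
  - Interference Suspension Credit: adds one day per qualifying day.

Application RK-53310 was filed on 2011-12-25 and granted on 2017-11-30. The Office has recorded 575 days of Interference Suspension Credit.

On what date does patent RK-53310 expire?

(a) grant + 16 years → 30 November 2033.
(b) filing + 20 years → 25 December 2031.
Later of the two: 30 November 2033.
Interference Suspension Credit: +575 days → 28 June 2035.

June 28, 2035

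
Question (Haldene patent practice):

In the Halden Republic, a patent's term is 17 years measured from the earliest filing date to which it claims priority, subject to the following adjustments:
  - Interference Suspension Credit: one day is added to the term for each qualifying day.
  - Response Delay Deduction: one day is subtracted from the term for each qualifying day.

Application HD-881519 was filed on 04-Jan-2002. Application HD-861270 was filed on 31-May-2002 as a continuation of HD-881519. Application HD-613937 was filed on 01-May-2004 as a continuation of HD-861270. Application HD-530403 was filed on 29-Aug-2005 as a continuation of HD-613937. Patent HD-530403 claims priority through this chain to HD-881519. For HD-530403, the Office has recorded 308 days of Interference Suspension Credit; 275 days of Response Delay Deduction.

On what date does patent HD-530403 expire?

Earliest priority filing: 4 January 2002.
Base term: 4 January 2002 + 17 years → 4 January 2019.
Interference Suspension Credit: +308 days → 8 November 2019.
Response Delay Deduction: −275 days → 6 February 2019.

February 6, 2019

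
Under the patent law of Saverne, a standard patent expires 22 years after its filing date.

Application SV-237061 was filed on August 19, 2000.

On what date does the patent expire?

2022-08-19

Filing date + 22 years → 19 August 2022.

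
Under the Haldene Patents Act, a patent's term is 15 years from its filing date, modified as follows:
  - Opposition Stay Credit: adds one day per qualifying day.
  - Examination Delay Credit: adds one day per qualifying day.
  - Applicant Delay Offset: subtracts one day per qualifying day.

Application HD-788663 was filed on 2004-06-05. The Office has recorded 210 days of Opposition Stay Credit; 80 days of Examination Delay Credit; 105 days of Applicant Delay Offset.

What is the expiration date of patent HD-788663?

Base term: filing date + 15 years → 5 June 2019.
Opposition Stay Credit: +210 days → 1 January 2020.
Examination Delay Credit: +80 days → 21 March 2020.
Applicant Delay Offset: −105 days → 7 December 2019.

2019-12-07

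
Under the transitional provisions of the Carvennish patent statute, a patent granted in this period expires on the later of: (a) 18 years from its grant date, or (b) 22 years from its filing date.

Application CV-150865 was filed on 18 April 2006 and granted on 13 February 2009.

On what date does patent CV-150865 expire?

(a) grant + 18 years → 13 February 2027.
(b) filing + 22 years → 18 April 2028.
Later of the two: 18 April 2028.

April 18, 2028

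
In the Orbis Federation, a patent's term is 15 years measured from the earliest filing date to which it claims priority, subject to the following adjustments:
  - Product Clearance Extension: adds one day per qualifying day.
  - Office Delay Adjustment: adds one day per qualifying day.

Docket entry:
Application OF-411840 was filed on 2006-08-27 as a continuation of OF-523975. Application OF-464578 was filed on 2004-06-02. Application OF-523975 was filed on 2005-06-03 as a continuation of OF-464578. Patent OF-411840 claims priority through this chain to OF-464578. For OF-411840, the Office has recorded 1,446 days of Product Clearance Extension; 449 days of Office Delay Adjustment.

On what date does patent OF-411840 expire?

Earliest priority filing: 2 June 2004.
Base term: 2 June 2004 + 15 years → 2 June 2019.
Product Clearance Extension: +1446 days → 18 May 2023.
Office Delay Adjustment: +449 days → 9 August 2024.

August 9, 2024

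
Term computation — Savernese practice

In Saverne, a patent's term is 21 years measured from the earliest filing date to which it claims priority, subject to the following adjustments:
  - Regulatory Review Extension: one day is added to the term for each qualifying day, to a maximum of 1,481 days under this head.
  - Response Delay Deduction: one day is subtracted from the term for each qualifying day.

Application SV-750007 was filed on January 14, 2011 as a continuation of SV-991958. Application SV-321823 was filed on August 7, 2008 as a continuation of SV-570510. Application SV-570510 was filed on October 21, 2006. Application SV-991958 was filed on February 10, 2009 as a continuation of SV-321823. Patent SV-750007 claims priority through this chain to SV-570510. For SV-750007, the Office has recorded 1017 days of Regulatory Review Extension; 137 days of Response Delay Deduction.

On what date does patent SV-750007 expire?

Earliest priority filing: 21 October 2006.
Base term: 21 October 2006 + 21 years → 21 October 2027.
Regulatory Review Extension: 1017 days (within the 1481-day cap) → +1017 days → 3 August 2030.
Response Delay Deduction: −137 days → 19 March 2030.

March 19, 2030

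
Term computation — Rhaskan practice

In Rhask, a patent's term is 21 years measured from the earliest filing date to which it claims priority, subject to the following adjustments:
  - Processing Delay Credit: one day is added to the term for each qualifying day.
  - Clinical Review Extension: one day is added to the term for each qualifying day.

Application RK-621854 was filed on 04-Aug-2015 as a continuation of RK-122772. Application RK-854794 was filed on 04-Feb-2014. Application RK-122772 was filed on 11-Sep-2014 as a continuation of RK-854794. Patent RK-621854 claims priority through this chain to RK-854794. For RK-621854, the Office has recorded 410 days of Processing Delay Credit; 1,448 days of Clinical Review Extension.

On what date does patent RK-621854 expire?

March 7, 2040

Earliest priority filing: 4 February 2014.
Base term: 4 February 2014 + 21 years → 4 February 2035.
Processing Delay Credit: +410 days → 20 March 2036.
Clinical Review Extension: +1448 days → 7 March 2040.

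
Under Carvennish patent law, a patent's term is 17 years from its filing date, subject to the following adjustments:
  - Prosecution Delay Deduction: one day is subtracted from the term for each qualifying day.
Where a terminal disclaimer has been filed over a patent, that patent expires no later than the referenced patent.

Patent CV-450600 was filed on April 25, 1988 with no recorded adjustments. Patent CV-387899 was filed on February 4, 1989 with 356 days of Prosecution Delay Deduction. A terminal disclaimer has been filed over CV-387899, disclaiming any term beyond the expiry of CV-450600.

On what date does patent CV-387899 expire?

2005-02-13

Natural term of CV-387899:
  Base: filing + 17 years → 4 February 2006.
  Prosecution Delay Deduction: −356 days → 13 February 2005.
Expiry of referenced patent CV-450600:
  Base: filing + 17 years → 25 April 2005.
Terminal disclaimer: CV-387899 expires on the earlier of 13 February 2005 and 25 April 2005.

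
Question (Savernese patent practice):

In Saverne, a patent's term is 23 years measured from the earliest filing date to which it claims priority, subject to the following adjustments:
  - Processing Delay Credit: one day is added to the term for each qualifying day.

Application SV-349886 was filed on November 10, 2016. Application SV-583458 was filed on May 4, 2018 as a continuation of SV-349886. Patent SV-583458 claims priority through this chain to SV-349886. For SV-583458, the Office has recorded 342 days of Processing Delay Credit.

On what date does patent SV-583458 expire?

Earliest priority filing: 10 November 2016.
Base term: 10 November 2016 + 23 years → 10 November 2039.
Processing Delay Credit: +342 days → 17 October 2040.

2040-10-17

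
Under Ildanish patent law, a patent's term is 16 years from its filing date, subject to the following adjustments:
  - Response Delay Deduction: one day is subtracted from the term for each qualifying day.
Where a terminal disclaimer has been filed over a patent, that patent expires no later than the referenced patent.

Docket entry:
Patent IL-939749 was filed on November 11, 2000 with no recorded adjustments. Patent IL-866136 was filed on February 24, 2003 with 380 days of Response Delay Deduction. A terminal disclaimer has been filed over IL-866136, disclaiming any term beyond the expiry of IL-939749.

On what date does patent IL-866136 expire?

Natural term of IL-866136:
  Base: filing + 16 years → 24 February 2019.
  Response Delay Deduction: −380 days → 9 February 2018.
Expiry of referenced patent IL-939749:
  Base: filing + 16 years → 11 November 2016.
Terminal disclaimer: IL-866136 expires on the earlier of 9 February 2018 and 11 November 2016.

November 11, 2016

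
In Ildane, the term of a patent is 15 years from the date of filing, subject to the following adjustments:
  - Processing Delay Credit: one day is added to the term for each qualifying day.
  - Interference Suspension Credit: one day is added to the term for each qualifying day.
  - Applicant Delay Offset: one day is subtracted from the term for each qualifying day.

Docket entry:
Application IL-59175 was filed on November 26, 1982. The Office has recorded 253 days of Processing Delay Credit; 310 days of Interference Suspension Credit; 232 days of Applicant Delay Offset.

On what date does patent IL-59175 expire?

Base term: filing date + 15 years → 26 November 1997.
Processing Delay Credit: +253 days → 6 August 1998.
Interference Suspension Credit: +310 days → 12 June 1999.
Applicant Delay Offset: −232 days → 23 October 1998.

1998-10-23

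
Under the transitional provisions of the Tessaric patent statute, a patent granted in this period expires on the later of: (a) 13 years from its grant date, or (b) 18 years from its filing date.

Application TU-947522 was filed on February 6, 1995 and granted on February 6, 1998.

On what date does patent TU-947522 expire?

2013-02-06

(a) grant + 13 years → 6 February 2011.
(b) filing + 18 years → 6 February 2013.
Later of the two: 6 February 2013.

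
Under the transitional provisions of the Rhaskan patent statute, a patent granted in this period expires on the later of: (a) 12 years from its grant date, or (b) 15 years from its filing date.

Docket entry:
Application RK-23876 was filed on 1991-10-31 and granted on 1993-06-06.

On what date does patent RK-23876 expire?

2006-10-31

(a) grant + 12 years → 6 June 2005.
(b) filing + 15 years → 31 October 2006.
Later of the two: 31 October 2006.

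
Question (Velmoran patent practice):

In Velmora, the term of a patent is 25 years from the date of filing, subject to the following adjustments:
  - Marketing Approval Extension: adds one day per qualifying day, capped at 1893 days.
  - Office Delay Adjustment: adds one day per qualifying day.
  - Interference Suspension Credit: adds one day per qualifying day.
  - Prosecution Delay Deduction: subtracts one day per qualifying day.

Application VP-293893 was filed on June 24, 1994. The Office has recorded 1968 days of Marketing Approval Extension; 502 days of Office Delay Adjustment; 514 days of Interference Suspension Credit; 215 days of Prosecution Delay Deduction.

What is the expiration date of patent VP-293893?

2026-11-08

Base term: filing date + 25 years → 24 June 2019.
Marketing Approval Extension: 1968 days claimed exceeds the 1893-day cap, so +1893 days → 29 August 2024.
Office Delay Adjustment: +502 days → 13 January 2026.
Interference Suspension Credit: +514 days → 11 June 2027.
Prosecution Delay Deduction: −215 days → 8 November 2026.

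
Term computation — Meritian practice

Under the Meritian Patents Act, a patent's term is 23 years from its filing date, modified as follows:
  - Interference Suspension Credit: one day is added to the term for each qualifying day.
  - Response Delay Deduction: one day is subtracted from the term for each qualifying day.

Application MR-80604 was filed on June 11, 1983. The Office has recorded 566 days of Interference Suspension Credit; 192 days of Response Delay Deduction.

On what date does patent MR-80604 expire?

2007-06-20

Base term: filing date + 23 years → 11 June 2006.
Interference Suspension Credit: +566 days → 29 December 2007.
Response Delay Deduction: −192 days → 20 June 2007.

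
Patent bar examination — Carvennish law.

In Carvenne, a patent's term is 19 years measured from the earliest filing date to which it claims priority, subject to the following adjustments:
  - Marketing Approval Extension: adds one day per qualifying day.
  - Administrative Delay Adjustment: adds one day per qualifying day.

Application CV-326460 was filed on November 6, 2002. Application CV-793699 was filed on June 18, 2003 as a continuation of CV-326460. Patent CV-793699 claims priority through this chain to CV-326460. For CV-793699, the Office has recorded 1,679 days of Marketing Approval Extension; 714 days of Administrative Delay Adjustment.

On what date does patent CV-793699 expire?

Earliest priority filing: 6 November 2002.
Base term: 6 November 2002 + 19 years → 6 November 2021.
Marketing Approval Extension: +1679 days → 12 June 2026.
Administrative Delay Adjustment: +714 days → 26 May 2028.

May 26, 2028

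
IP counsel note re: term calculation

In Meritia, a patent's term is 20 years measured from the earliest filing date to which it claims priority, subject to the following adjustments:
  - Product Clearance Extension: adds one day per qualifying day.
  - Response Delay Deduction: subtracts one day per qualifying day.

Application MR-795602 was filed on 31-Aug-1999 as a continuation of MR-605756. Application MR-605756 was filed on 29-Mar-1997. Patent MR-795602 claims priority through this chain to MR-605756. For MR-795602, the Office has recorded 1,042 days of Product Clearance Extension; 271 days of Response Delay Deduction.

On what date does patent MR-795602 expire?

May 9, 2019

Earliest priority filing: 29 March 1997.
Base term: 29 March 1997 + 20 years → 29 March 2017.
Product Clearance Extension: +1042 days → 4 February 2020.
Response Delay Deduction: −271 days → 9 May 2019.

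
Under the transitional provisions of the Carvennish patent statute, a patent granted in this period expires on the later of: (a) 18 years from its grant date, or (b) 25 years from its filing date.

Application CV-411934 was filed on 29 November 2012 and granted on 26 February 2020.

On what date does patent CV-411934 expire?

(a) grant + 18 years → 26 February 2038.
(b) filing + 25 years → 29 November 2037.
Later of the two: 26 February 2038.

February 26, 2038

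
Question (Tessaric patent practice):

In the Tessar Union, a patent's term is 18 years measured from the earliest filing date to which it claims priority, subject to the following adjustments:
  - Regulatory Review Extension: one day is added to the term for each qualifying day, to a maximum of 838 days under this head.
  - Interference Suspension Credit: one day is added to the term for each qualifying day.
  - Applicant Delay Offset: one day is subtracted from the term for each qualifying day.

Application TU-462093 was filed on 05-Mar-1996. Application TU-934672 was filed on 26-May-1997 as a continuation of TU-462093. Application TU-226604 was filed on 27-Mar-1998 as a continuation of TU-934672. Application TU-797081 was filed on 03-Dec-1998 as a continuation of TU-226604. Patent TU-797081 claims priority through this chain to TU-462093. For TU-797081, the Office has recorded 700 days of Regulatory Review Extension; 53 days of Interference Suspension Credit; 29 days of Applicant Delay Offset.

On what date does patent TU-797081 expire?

2016-02-27

Earliest priority filing: 5 March 1996.
Base term: 5 March 1996 + 18 years → 5 March 2014.
Regulatory Review Extension: 700 days (within the 838-day cap) → +700 days → 3 February 2016.
Interference Suspension Credit: +53 days → 27 March 2016.
Applicant Delay Offset: −29 days → 27 February 2016.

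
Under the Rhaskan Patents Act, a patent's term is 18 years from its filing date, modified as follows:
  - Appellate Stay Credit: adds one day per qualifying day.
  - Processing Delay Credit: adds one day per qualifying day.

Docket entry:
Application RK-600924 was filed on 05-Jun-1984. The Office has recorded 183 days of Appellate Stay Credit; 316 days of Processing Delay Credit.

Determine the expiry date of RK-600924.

October 17, 2003

Base term: filing date + 18 years → 5 June 2002.
Appellate Stay Credit: +183 days → 5 December 2002.
Processing Delay Credit: +316 days → 17 October 2003.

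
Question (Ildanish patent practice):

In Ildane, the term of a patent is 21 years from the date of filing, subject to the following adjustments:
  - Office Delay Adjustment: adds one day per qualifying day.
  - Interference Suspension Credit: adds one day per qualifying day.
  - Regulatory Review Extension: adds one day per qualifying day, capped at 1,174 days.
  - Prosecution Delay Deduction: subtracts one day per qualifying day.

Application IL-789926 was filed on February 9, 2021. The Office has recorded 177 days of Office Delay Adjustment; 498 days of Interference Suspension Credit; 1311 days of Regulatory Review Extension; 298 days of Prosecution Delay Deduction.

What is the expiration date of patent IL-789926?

Base term: filing date + 21 years → 9 February 2042.
Office Delay Adjustment: +177 days → 5 August 2042.
Interference Suspension Credit: +498 days → 16 December 2043.
Regulatory Review Extension: 1311 days claimed exceeds the 1174-day cap, so +1174 days → 4 March 2047.
Prosecution Delay Deduction: −298 days → 10 May 2046.

2046-05-10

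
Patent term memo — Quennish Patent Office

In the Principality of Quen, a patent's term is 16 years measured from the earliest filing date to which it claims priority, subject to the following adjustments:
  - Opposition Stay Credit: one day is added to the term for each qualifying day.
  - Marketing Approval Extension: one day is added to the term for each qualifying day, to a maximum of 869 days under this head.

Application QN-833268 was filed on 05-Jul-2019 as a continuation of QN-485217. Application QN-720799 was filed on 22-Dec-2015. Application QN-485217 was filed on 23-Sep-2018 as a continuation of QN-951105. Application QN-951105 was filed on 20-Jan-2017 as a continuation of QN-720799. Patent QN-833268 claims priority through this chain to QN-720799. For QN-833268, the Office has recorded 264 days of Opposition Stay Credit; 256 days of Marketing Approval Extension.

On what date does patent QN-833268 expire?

Earliest priority filing: 22 December 2015.
Base term: 22 December 2015 + 16 years → 22 December 2031.
Opposition Stay Credit: +264 days → 11 September 2032.
Marketing Approval Extension: 256 days (within the 869-day cap) → +256 days → 25 May 2033.

May 25, 2033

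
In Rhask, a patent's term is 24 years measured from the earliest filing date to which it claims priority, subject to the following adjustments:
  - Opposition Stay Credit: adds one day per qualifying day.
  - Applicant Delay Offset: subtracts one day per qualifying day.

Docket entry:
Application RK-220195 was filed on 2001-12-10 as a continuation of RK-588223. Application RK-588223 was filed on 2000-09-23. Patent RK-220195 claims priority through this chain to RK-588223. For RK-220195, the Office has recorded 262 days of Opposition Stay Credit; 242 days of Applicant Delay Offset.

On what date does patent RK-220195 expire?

2024-10-13

Earliest priority filing: 23 September 2000.
Base term: 23 September 2000 + 24 years → 23 September 2024.
Opposition Stay Credit: +262 days → 12 June 2025.
Applicant Delay Offset: −242 days → 13 October 2024.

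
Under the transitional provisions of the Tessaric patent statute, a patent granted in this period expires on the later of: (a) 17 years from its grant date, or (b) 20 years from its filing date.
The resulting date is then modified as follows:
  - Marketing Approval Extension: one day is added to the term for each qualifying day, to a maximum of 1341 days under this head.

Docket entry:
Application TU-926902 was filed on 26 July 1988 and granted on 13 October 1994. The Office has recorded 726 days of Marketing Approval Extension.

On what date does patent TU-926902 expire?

2013-10-08

(a) grant + 17 years → 13 October 2011.
(b) filing + 20 years → 26 July 2008.
Later of the two: 13 October 2011.
Marketing Approval Extension: 726 days (within the 1341-day cap) → +726 days → 8 October 2013.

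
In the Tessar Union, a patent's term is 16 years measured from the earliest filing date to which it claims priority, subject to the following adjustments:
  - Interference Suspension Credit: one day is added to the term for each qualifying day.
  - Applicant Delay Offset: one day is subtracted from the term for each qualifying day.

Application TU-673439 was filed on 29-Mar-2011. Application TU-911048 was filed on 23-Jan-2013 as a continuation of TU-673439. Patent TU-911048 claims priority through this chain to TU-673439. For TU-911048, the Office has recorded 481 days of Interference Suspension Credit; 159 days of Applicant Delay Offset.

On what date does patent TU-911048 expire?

Earliest priority filing: 29 March 2011.
Base term: 29 March 2011 + 16 years → 29 March 2027.
Interference Suspension Credit: +481 days → 22 July 2028.
Applicant Delay Offset: −159 days → 14 February 2028.

2028-02-14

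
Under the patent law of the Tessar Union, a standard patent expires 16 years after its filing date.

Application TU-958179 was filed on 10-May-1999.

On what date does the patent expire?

May 10, 2015

Filing date + 16 years → 10 May 2015.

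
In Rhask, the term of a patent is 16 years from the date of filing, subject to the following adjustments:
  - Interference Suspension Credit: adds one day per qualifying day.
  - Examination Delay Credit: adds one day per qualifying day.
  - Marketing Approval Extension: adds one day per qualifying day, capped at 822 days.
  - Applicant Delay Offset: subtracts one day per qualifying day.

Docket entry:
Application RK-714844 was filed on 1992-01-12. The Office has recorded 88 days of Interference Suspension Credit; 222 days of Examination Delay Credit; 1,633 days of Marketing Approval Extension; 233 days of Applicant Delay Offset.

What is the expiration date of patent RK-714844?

2010-06-29

Base term: filing date + 16 years → 12 January 2008.
Interference Suspension Credit: +88 days → 9 April 2008.
Examination Delay Credit: +222 days → 17 November 2008.
Marketing Approval Extension: 1633 days claimed exceeds the 822-day cap, so +822 days → 17 February 2011.
Applicant Delay Offset: −233 days → 29 June 2010.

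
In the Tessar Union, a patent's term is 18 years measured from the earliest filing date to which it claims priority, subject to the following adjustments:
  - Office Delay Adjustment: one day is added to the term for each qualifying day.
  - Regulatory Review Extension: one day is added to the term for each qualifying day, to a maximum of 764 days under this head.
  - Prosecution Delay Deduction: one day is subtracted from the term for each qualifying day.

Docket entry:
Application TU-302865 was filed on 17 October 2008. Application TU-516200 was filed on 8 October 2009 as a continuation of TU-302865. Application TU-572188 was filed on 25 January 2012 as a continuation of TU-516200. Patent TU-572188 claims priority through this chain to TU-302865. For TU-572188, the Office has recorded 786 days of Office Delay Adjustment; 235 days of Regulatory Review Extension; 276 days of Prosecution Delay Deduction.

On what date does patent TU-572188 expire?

Earliest priority filing: 17 October 2008.
Base term: 17 October 2008 + 18 years → 17 October 2026.
Office Delay Adjustment: +786 days → 11 December 2028.
Regulatory Review Extension: 235 days (within the 764-day cap) → +235 days → 3 August 2029.
Prosecution Delay Deduction: −276 days → 31 October 2028.

October 31, 2028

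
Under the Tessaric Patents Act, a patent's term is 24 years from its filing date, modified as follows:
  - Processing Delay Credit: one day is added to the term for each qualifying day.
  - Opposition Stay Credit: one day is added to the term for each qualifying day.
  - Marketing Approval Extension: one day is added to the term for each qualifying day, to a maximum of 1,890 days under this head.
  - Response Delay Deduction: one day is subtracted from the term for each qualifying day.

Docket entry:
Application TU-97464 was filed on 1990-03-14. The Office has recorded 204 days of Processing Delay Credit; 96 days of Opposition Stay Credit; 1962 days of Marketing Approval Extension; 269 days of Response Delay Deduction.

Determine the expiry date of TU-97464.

Base term: filing date + 24 years → 14 March 2014.
Processing Delay Credit: +204 days → 4 October 2014.
Opposition Stay Credit: +96 days → 8 January 2015.
Marketing Approval Extension: 1962 days claimed exceeds the 1890-day cap, so +1890 days → 12 March 2020.
Response Delay Deduction: −269 days → 17 June 2019.

June 17, 2019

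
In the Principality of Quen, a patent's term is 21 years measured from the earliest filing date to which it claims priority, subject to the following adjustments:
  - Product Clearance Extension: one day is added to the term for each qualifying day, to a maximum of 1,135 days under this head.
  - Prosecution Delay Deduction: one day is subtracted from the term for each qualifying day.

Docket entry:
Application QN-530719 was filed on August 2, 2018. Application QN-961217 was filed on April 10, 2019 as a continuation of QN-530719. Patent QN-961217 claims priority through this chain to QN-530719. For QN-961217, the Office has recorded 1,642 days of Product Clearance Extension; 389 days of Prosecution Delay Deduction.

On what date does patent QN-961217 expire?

Earliest priority filing: 2 August 2018.
Base term: 2 August 2018 + 21 years → 2 August 2039.
Product Clearance Extension: 1642 days claimed exceeds the 1135-day cap, so +1135 days → 10 September 2042.
Prosecution Delay Deduction: −389 days → 17 August 2041.

2041-08-17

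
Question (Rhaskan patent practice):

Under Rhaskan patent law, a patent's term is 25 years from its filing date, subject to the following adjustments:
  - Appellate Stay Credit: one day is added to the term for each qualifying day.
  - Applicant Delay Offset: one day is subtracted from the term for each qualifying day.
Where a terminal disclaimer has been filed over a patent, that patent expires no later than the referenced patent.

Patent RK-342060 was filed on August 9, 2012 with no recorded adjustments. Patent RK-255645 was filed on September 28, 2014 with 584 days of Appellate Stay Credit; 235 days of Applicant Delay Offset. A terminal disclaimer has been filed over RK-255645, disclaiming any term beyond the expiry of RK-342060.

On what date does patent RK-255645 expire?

August 9, 2037

Natural term of RK-255645:
  Base: filing + 25 years → 28 September 2039.
  Appellate Stay Credit: +584 days → 4 May 2041.
  Applicant Delay Offset: −235 days → 11 September 2040.
Expiry of referenced patent RK-342060:
  Base: filing + 25 years → 9 August 2037.
Terminal disclaimer: RK-255645 expires on the earlier of 11 September 2040 and 9 August 2037.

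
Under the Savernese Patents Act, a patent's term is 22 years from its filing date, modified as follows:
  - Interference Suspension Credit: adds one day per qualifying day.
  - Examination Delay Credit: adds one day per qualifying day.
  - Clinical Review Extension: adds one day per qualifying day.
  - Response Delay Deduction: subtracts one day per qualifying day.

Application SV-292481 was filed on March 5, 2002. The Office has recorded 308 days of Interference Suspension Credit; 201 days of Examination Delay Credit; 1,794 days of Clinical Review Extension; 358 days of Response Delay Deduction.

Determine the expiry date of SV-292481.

Base term: filing date + 22 years → 5 March 2024.
Interference Suspension Credit: +308 days → 7 January 2025.
Examination Delay Credit: +201 days → 27 July 2025.
Clinical Review Extension: +1794 days → 25 June 2030.
Response Delay Deduction: −358 days → 2 July 2029.

July 2, 2029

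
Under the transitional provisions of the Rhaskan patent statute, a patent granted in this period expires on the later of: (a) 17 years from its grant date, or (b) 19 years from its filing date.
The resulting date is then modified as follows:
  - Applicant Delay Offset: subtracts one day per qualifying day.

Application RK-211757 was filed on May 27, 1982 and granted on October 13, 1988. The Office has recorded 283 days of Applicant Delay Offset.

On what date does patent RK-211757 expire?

January 3, 2005

(a) grant + 17 years → 13 October 2005.
(b) filing + 19 years → 27 May 2001.
Later of the two: 13 October 2005.
Applicant Delay Offset: −283 days → 3 January 2005.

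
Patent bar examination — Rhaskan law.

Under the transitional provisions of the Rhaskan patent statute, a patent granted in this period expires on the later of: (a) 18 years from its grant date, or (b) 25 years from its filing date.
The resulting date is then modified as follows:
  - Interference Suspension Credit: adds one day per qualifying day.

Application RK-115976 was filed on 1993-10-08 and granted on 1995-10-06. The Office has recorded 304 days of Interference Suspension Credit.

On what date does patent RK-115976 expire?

2019-08-08

(a) grant + 18 years → 6 October 2013.
(b) filing + 25 years → 8 October 2018.
Later of the two: 8 October 2018.
Interference Suspension Credit: +304 days → 8 August 2019.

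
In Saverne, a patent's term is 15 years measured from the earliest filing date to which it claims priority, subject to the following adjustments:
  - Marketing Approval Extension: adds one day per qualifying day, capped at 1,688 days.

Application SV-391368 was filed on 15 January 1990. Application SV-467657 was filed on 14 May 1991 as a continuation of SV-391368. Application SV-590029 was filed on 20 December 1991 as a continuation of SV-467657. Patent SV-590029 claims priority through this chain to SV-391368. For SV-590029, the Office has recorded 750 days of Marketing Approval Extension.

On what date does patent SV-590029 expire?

February 4, 2007

Earliest priority filing: 15 January 1990.
Base term: 15 January 1990 + 15 years → 15 January 2005.
Marketing Approval Extension: 750 days (within the 1688-day cap) → +750 days → 4 February 2007.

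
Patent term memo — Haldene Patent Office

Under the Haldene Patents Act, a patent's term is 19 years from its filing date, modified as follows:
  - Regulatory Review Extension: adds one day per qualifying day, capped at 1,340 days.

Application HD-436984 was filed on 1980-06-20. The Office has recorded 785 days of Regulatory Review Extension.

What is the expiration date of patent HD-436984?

August 13, 2001

Base term: filing date + 19 years → 20 June 1999.
Regulatory Review Extension: 785 days (within the 1340-day cap) → +785 days → 13 August 2001.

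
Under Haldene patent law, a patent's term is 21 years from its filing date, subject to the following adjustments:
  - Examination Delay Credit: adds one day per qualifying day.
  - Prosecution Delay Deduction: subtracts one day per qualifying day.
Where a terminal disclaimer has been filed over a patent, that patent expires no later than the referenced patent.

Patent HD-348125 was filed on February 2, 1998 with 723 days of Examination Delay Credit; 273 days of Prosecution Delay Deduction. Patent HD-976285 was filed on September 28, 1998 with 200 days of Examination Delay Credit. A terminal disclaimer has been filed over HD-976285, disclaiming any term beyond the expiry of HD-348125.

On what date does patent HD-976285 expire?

2020-04-15

Natural term of HD-976285:
  Base: filing + 21 years → 28 September 2019.
  Examination Delay Credit: +200 days → 15 April 2020.
Expiry of referenced patent HD-348125:
  Base: filing + 21 years → 2 February 2019.
  Examination Delay Credit: +723 days → 25 January 2021.
  Prosecution Delay Deduction: −273 days → 27 April 2020.
Terminal disclaimer: HD-976285 expires on the earlier of 15 April 2020 and 27 April 2020.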